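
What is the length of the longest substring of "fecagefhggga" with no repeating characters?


Input: "fecagefhggga"
Sliding window (track last position of each char):
  Position 0 ('f'): window [0,0] length 1 -- new best
  Position 1 ('e'): window [0,1] length 2 -- new best
  Position 2 ('c'): window [0,2] length 3 -- new best
  Position 3 ('a'): window [0,3] length 4 -- new best
  Position 4 ('g'): window [0,4] length 5 -- new best
  Position 5 ('e'): repeat (last at 1), move window start to 2
  Position 5 ('e'): window [2,5] length 4
  Position 6 ('f'): window [2,6] length 5
  Position 7 ('h'): window [2,7] length 6 -- new best
  Position 8 ('g'): repeat (last at 4), move window start to 5
  Position 8 ('g'): window [5,8] length 4
  Position 9 ('g'): repeat (last at 8), move window start to 9
  Position 9 ('g'): window [9,9] length 1
  Position 10 ('g'): repeat (last at 9), move window start to 10
  Position 10 ('g'): window [10,10] length 1
  Position 11 ('a'): window [10,11] length 2
Longest substring with no repeats: "cagefh" with length 6

6


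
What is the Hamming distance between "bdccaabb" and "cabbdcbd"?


Comparing "bdccaabb" and "cabbdcbd" position by position:
  Position 0: 'b' vs 'c' => differ
  Position 1: 'd' vs 'a' => differ
  Position 2: 'c' vs 'b' => differ
  Position 3: 'c' vs 'b' => differ
  Position 4: 'a' vs 'd' => differ
  Position 5: 'a' vs 'c' => differ
  Position 6: 'b' vs 'b' => same
  Position 7: 'b' vs 'd' => differ
Total differences (Hamming distance): 7

7


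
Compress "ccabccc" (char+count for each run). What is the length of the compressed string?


Input: ccabccc
Runs:
  'c' x 2 => "c2"
  'a' x 1 => "a1"
  'b' x 1 => "b1"
  'c' x 3 => "c3"
Compressed: "c2a1b1c3"
Compressed length: 8

8


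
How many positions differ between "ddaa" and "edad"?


Comparing "ddaa" and "edad" position by position:
  Position 0: 'd' vs 'e' => DIFFER
  Position 1: 'd' vs 'd' => same
  Position 2: 'a' vs 'a' => same
  Position 3: 'a' vs 'd' => DIFFER
Positions that differ: 2

2


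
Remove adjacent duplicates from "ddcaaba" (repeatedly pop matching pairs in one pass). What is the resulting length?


Input: ddcaaba
Stack-based adjacent duplicate removal:
  Read 'd': push. Stack: d
  Read 'd': matches stack top 'd' => pop. Stack: (empty)
  Read 'c': push. Stack: c
  Read 'a': push. Stack: ca
  Read 'a': matches stack top 'a' => pop. Stack: c
  Read 'b': push. Stack: cb
  Read 'a': push. Stack: cba
Final stack: "cba" (length 3)

3


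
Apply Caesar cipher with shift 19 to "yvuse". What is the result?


Caesar cipher: shift "yvuse" by 19
  'y' (pos 24) + 19 = pos 17 = 'r'
  'v' (pos 21) + 19 = pos 14 = 'o'
  'u' (pos 20) + 19 = pos 13 = 'n'
  's' (pos 18) + 19 = pos 11 = 'l'
  'e' (pos 4) + 19 = pos 23 = 'x'
Result: ronlx

ronlx


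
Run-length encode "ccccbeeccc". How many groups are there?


Input: ccccbeeccc
Scanning for consecutive runs:
  Group 1: 'c' x 4 (positions 0-3)
  Group 2: 'b' x 1 (positions 4-4)
  Group 3: 'e' x 2 (positions 5-6)
  Group 4: 'c' x 3 (positions 7-9)
Total groups: 4

4


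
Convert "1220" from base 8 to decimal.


Input: "1220" in base 8
Positional expansion:
  Digit '1' (value 1) x 8^3 = 512
  Digit '2' (value 2) x 8^2 = 128
  Digit '2' (value 2) x 8^1 = 16
  Digit '0' (value 0) x 8^0 = 0
Sum = 656

656


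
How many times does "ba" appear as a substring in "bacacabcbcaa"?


Searching for "ba" in "bacacabcbcaa"
Scanning each position:
  Position 0: "ba" => MATCH
  Position 1: "ac" => no
  Position 2: "ca" => no
  Position 3: "ac" => no
  Position 4: "ca" => no
  Position 5: "ab" => no
  Position 6: "bc" => no
  Position 7: "cb" => no
  Position 8: "bc" => no
  Position 9: "ca" => no
  Position 10: "aa" => no
Total occurrences: 1

1


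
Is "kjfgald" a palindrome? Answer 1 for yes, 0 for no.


Input: kjfgald
Reversed: dlagfjk
  Compare pos 0 ('k') with pos 6 ('d'): MISMATCH
  Compare pos 1 ('j') with pos 5 ('l'): MISMATCH
  Compare pos 2 ('f') with pos 4 ('a'): MISMATCH
Result: not a palindrome

0


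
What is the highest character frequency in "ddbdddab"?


Input: ddbdddab
Character counts:
  'a': 1
  'b': 2
  'd': 5
Maximum frequency: 5

5


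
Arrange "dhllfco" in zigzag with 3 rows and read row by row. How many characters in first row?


Zigzag "dhllfco" into 3 rows:
Placing characters:
  'd' => row 0
  'h' => row 1
  'l' => row 2
  'l' => row 1
  'f' => row 0
  'c' => row 1
  'o' => row 2
Rows:
  Row 0: "df"
  Row 1: "hlc"
  Row 2: "lo"
First row length: 2

2


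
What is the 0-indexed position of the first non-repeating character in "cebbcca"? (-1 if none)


Input: cebbcca
Character frequencies:
  'a': 1
  'b': 2
  'c': 3
  'e': 1
Scanning left to right for freq == 1:
  Position 0 ('c'): freq=3, skip
  Position 1 ('e'): unique! => answer = 1

1


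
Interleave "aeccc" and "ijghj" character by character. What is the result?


Interleaving "aeccc" and "ijghj":
  Position 0: 'a' from first, 'i' from second => "ai"
  Position 1: 'e' from first, 'j' from second => "ej"
  Position 2: 'c' from first, 'g' from second => "cg"
  Position 3: 'c' from first, 'h' from second => "ch"
  Position 4: 'c' from first, 'j' from second => "cj"
Result: aiejcgchcj

aiejcgchcj


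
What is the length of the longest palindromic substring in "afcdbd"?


Input: "afcdbd"
Checking substrings for palindromes:
  [3:6] "dbd" (len 3) => palindrome
Longest palindromic substring: "dbd" with length 3

3


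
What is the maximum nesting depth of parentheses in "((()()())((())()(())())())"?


Input: "((()()())((())()(())())())"
Tracking depth:
  Position 0 '(': depth becomes 1
  Position 1 '(': depth becomes 2
  Position 2 '(': depth becomes 3
  Position 3 ')': depth becomes 2
  Position 4 '(': depth becomes 3
  Position 5 ')': depth becomes 2
  Position 6 '(': depth becomes 3
  Position 7 ')': depth becomes 2
  Position 8 ')': depth becomes 1
  Position 9 '(': depth becomes 2
  Position 10 '(': depth becomes 3
  Position 11 '(': depth becomes 4
  Position 12 ')': depth becomes 3
  Position 13 ')': depth becomes 2
  Position 14 '(': depth becomes 3
  Position 15 ')': depth becomes 2
  Position 16 '(': depth becomes 3
  Position 17 '(': depth becomes 4
  Position 18 ')': depth becomes 3
  Position 19 ')': depth becomes 2
  Position 20 '(': depth becomes 3
  Position 21 ')': depth becomes 2
  Position 22 ')': depth becomes 1
  Position 23 '(': depth becomes 2
  Position 24 ')': depth becomes 1
  Position 25 ')': depth becomes 0
Maximum depth reached: 4

4


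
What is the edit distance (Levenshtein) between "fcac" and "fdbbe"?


Computing edit distance: "fcac" -> "fdbbe"
DP table:
           f    d    b    b    e
      0    1    2    3    4    5
  f   1    0    1    2    3    4
  c   2    1    1    2    3    4
  a   3    2    2    2    3    4
  c   4    3    3    3    3    4
Edit distance = dp[4][5] = 4

4


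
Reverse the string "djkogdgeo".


Input: djkogdgeo
Reading characters right to left:
  Position 8: 'o'
  Position 7: 'e'
  Position 6: 'g'
  Position 5: 'd'
  Position 4: 'g'
  Position 3: 'o'
  Position 2: 'k'
  Position 1: 'j'
  Position 0: 'd'
Reversed: oegdgokjd

oegdgokjd


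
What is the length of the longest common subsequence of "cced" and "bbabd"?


LCS of "cced" and "bbabd"
DP table:
           b    b    a    b    d
      0    0    0    0    0    0
  c   0    0    0    0    0    0
  c   0    0    0    0    0    0
  e   0    0    0    0    0    0
  d   0    0    0    0    0    1
LCS length = dp[4][5] = 1

1


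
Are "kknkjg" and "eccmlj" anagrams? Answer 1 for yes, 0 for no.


Strings: "kknkjg", "eccmlj"
Sorted first:  gjkkkn
Sorted second: ccejlm
Differ at position 0: 'g' vs 'c' => not anagrams

0


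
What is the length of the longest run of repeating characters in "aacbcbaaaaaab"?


Input: "aacbcbaaaaaab"
Scanning for longest run:
  Position 1 ('a'): continues run of 'a', length=2
  Position 2 ('c'): new char, reset run to 1
  Position 3 ('b'): new char, reset run to 1
  Position 4 ('c'): new char, reset run to 1
  Position 5 ('b'): new char, reset run to 1
  Position 6 ('a'): new char, reset run to 1
  Position 7 ('a'): continues run of 'a', length=2
  Position 8 ('a'): continues run of 'a', length=3
  Position 9 ('a'): continues run of 'a', length=4
  Position 10 ('a'): continues run of 'a', length=5
  Position 11 ('a'): continues run of 'a', length=6
  Position 12 ('b'): new char, reset run to 1
Longest run: 'a' with length 6

6


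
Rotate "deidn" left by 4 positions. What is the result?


Input: "deidn", rotate left by 4
First 4 characters: "deid"
Remaining characters: "n"
Concatenate remaining + first: "n" + "deid" = "ndeid"

ndeid


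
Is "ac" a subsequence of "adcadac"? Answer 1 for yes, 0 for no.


Check if "ac" is a subsequence of "adcadac"
Greedy scan:
  Position 0 ('a'): matches sub[0] = 'a'
  Position 1 ('d'): no match needed
  Position 2 ('c'): matches sub[1] = 'c'
  Position 3 ('a'): no match needed
  Position 4 ('d'): no match needed
  Position 5 ('a'): no match needed
  Position 6 ('c'): no match needed
All 2 characters matched => is a subsequence

1


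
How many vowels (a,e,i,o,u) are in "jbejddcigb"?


Input: jbejddcigb
Checking each character:
  'j' at position 0: consonant
  'b' at position 1: consonant
  'e' at position 2: vowel (running total: 1)
  'j' at position 3: consonant
  'd' at position 4: consonant
  'd' at position 5: consonant
  'c' at position 6: consonant
  'i' at position 7: vowel (running total: 2)
  'g' at position 8: consonant
  'b' at position 9: consonant
Total vowels: 2

2


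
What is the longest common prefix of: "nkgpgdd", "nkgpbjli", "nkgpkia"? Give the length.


Words: nkgpgdd, nkgpbjli, nkgpkia
  Position 0: all 'n' => match
  Position 1: all 'k' => match
  Position 2: all 'g' => match
  Position 3: all 'p' => match
  Position 4: ('g', 'b', 'k') => mismatch, stop
LCP = "nkgp" (length 4)

4


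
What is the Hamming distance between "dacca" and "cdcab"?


Comparing "dacca" and "cdcab" position by position:
  Position 0: 'd' vs 'c' => differ
  Position 1: 'a' vs 'd' => differ
  Position 2: 'c' vs 'c' => same
  Position 3: 'c' vs 'a' => differ
  Position 4: 'a' vs 'b' => differ
Total differences (Hamming distance): 4

4


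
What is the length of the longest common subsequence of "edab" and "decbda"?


LCS of "edab" and "decbda"
DP table:
           d    e    c    b    d    a
      0    0    0    0    0    0    0
  e   0    0    1    1    1    1    1
  d   0    1    1    1    1    2    2
  a   0    1    1    1    1    2    3
  b   0    1    1    1    2    2    3
LCS length = dp[4][6] = 3

3


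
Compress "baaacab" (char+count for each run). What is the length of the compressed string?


Input: baaacab
Runs:
  'b' x 1 => "b1"
  'a' x 3 => "a3"
  'c' x 1 => "c1"
  'a' x 1 => "a1"
  'b' x 1 => "b1"
Compressed: "b1a3c1a1b1"
Compressed length: 10

10


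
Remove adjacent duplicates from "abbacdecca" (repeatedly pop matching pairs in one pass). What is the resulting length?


Input: abbacdecca
Stack-based adjacent duplicate removal:
  Read 'a': push. Stack: a
  Read 'b': push. Stack: ab
  Read 'b': matches stack top 'b' => pop. Stack: a
  Read 'a': matches stack top 'a' => pop. Stack: (empty)
  Read 'c': push. Stack: c
  Read 'd': push. Stack: cd
  Read 'e': push. Stack: cde
  Read 'c': push. Stack: cdec
  Read 'c': matches stack top 'c' => pop. Stack: cde
  Read 'a': push. Stack: cdea
Final stack: "cdea" (length 4)

4


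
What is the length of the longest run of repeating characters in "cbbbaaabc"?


Input: "cbbbaaabc"
Scanning for longest run:
  Position 1 ('b'): new char, reset run to 1
  Position 2 ('b'): continues run of 'b', length=2
  Position 3 ('b'): continues run of 'b', length=3
  Position 4 ('a'): new char, reset run to 1
  Position 5 ('a'): continues run of 'a', length=2
  Position 6 ('a'): continues run of 'a', length=3
  Position 7 ('b'): new char, reset run to 1
  Position 8 ('c'): new char, reset run to 1
Longest run: 'b' with length 3

3


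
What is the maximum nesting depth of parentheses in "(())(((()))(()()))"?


Input: "(())(((()))(()()))"
Tracking depth:
  Position 0 '(': depth becomes 1
  Position 1 '(': depth becomes 2
  Position 2 ')': depth becomes 1
  Position 3 ')': depth becomes 0
  Position 4 '(': depth becomes 1
  Position 5 '(': depth becomes 2
  Position 6 '(': depth becomes 3
  Position 7 '(': depth becomes 4
  Position 8 ')': depth becomes 3
  Position 9 ')': depth becomes 2
  Position 10 ')': depth becomes 1
  Position 11 '(': depth becomes 2
  Position 12 '(': depth becomes 3
  Position 13 ')': depth becomes 2
  Position 14 '(': depth becomes 3
  Position 15 ')': depth becomes 2
  Position 16 ')': depth becomes 1
  Position 17 ')': depth becomes 0
Maximum depth reached: 4

4


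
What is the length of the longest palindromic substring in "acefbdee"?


Input: "acefbdee"
Checking substrings for palindromes:
  [6:8] "ee" (len 2) => palindrome
Longest palindromic substring: "ee" with length 2

2


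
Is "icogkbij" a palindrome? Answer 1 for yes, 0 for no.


Input: icogkbij
Reversed: jibkgoci
  Compare pos 0 ('i') with pos 7 ('j'): MISMATCH
  Compare pos 1 ('c') with pos 6 ('i'): MISMATCH
  Compare pos 2 ('o') with pos 5 ('b'): MISMATCH
  Compare pos 3 ('g') with pos 4 ('k'): MISMATCH
Result: not a palindrome

0


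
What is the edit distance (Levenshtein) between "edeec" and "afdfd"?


Computing edit distance: "edeec" -> "afdfd"
DP table:
           a    f    d    f    d
      0    1    2    3    4    5
  e   1    1    2    3    4    5
  d   2    2    2    2    3    4
  e   3    3    3    3    3    4
  e   4    4    4    4    4    4
  c   5    5    5    5    5    5
Edit distance = dp[5][5] = 5

5


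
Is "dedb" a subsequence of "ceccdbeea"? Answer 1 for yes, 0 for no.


Check if "dedb" is a subsequence of "ceccdbeea"
Greedy scan:
  Position 0 ('c'): no match needed
  Position 1 ('e'): no match needed
  Position 2 ('c'): no match needed
  Position 3 ('c'): no match needed
  Position 4 ('d'): matches sub[0] = 'd'
  Position 5 ('b'): no match needed
  Position 6 ('e'): matches sub[1] = 'e'
  Position 7 ('e'): no match needed
  Position 8 ('a'): no match needed
Only matched 2/4 characters => not a subsequence

0


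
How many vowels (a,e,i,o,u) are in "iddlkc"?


Input: iddlkc
Checking each character:
  'i' at position 0: vowel (running total: 1)
  'd' at position 1: consonant
  'd' at position 2: consonant
  'l' at position 3: consonant
  'k' at position 4: consonant
  'c' at position 5: consonant
Total vowels: 1

1


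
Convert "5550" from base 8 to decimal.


Input: "5550" in base 8
Positional expansion:
  Digit '5' (value 5) x 8^3 = 2560
  Digit '5' (value 5) x 8^2 = 320
  Digit '5' (value 5) x 8^1 = 40
  Digit '0' (value 0) x 8^0 = 0
Sum = 2920

2920


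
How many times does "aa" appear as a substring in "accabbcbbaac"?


Searching for "aa" in "accabbcbbaac"
Scanning each position:
  Position 0: "ac" => no
  Position 1: "cc" => no
  Position 2: "ca" => no
  Position 3: "ab" => no
  Position 4: "bb" => no
  Position 5: "bc" => no
  Position 6: "cb" => no
  Position 7: "bb" => no
  Position 8: "ba" => no
  Position 9: "aa" => MATCH
  Position 10: "ac" => no
Total occurrences: 1

1


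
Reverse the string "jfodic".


Input: jfodic
Reading characters right to left:
  Position 5: 'c'
  Position 4: 'i'
  Position 3: 'd'
  Position 2: 'o'
  Position 1: 'f'
  Position 0: 'j'
Reversed: cidofj

cidofj


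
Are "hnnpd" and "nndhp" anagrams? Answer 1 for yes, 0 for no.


Strings: "hnnpd", "nndhp"
Sorted first:  dhnnp
Sorted second: dhnnp
Sorted forms match => anagrams

1


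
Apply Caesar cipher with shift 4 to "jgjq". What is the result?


Caesar cipher: shift "jgjq" by 4
  'j' (pos 9) + 4 = pos 13 = 'n'
  'g' (pos 6) + 4 = pos 10 = 'k'
  'j' (pos 9) + 4 = pos 13 = 'n'
  'q' (pos 16) + 4 = pos 20 = 'u'
Result: nknu

nknu


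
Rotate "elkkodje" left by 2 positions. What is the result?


Input: "elkkodje", rotate left by 2
First 2 characters: "el"
Remaining characters: "kkodje"
Concatenate remaining + first: "kkodje" + "el" = "kkodjeel"

kkodjeel


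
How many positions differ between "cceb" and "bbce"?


Comparing "cceb" and "bbce" position by position:
  Position 0: 'c' vs 'b' => DIFFER
  Position 1: 'c' vs 'b' => DIFFER
  Position 2: 'e' vs 'c' => DIFFER
  Position 3: 'b' vs 'e' => DIFFER
Positions that differ: 4

4


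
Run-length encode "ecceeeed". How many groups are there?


Input: ecceeeed
Scanning for consecutive runs:
  Group 1: 'e' x 1 (positions 0-0)
  Group 2: 'c' x 2 (positions 1-2)
  Group 3: 'e' x 4 (positions 3-6)
  Group 4: 'd' x 1 (positions 7-7)
Total groups: 4

4


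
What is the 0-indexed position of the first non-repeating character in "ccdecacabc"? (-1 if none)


Input: ccdecacabc
Character frequencies:
  'a': 2
  'b': 1
  'c': 5
  'd': 1
  'e': 1
Scanning left to right for freq == 1:
  Position 0 ('c'): freq=5, skip
  Position 1 ('c'): freq=5, skip
  Position 2 ('d'): unique! => answer = 2

2


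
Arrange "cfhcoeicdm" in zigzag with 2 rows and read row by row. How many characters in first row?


Zigzag "cfhcoeicdm" into 2 rows:
Placing characters:
  'c' => row 0
  'f' => row 1
  'h' => row 0
  'c' => row 1
  'o' => row 0
  'e' => row 1
  'i' => row 0
  'c' => row 1
  'd' => row 0
  'm' => row 1
Rows:
  Row 0: "choid"
  Row 1: "fcecm"
First row length: 5

5


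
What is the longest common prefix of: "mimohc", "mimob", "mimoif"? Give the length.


Words: mimohc, mimob, mimoif
  Position 0: all 'm' => match
  Position 1: all 'i' => match
  Position 2: all 'm' => match
  Position 3: all 'o' => match
  Position 4: ('h', 'b', 'i') => mismatch, stop
LCP = "mimo" (length 4)

4


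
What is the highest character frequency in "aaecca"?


Input: aaecca
Character counts:
  'a': 3
  'c': 2
  'e': 1
Maximum frequency: 3

3


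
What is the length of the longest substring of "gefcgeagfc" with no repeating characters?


Input: "gefcgeagfc"
Sliding window (track last position of each char):
  Position 0 ('g'): window [0,0] length 1 -- new best
  Position 1 ('e'): window [0,1] length 2 -- new best
  Position 2 ('f'): window [0,2] length 3 -- new best
  Position 3 ('c'): window [0,3] length 4 -- new best
  Position 4 ('g'): repeat (last at 0), move window start to 1
  Position 4 ('g'): window [1,4] length 4
  Position 5 ('e'): repeat (last at 1), move window start to 2
  Position 5 ('e'): window [2,5] length 4
  Position 6 ('a'): window [2,6] length 5 -- new best
  Position 7 ('g'): repeat (last at 4), move window start to 5
  Position 7 ('g'): window [5,7] length 3
  Position 8 ('f'): window [5,8] length 4
  Position 9 ('c'): window [5,9] length 5
Longest substring with no repeats: "fcgea" with length 5

5


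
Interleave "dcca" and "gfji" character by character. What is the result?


Interleaving "dcca" and "gfji":
  Position 0: 'd' from first, 'g' from second => "dg"
  Position 1: 'c' from first, 'f' from second => "cf"
  Position 2: 'c' from first, 'j' from second => "cj"
  Position 3: 'a' from first, 'i' from second => "ai"
Result: dgcfcjai

dgcfcjai


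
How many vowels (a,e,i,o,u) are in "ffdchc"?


Input: ffdchc
Checking each character:
  'f' at position 0: consonant
  'f' at position 1: consonant
  'd' at position 2: consonant
  'c' at position 3: consonant
  'h' at position 4: consonant
  'c' at position 5: consonant
Total vowels: 0

0


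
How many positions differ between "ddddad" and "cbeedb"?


Comparing "ddddad" and "cbeedb" position by position:
  Position 0: 'd' vs 'c' => DIFFER
  Position 1: 'd' vs 'b' => DIFFER
  Position 2: 'd' vs 'e' => DIFFER
  Position 3: 'd' vs 'e' => DIFFER
  Position 4: 'a' vs 'd' => DIFFER
  Position 5: 'd' vs 'b' => DIFFER
Positions that differ: 6

6


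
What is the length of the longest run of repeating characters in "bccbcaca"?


Input: "bccbcaca"
Scanning for longest run:
  Position 1 ('c'): new char, reset run to 1
  Position 2 ('c'): continues run of 'c', length=2
  Position 3 ('b'): new char, reset run to 1
  Position 4 ('c'): new char, reset run to 1
  Position 5 ('a'): new char, reset run to 1
  Position 6 ('c'): new char, reset run to 1
  Position 7 ('a'): new char, reset run to 1
Longest run: 'c' with length 2

2


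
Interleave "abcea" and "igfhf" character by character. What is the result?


Interleaving "abcea" and "igfhf":
  Position 0: 'a' from first, 'i' from second => "ai"
  Position 1: 'b' from first, 'g' from second => "bg"
  Position 2: 'c' from first, 'f' from second => "cf"
  Position 3: 'e' from first, 'h' from second => "eh"
  Position 4: 'a' from first, 'f' from second => "af"
Result: aibgcfehaf

aibgcfehaf


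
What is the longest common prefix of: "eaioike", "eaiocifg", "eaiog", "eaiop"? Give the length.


Words: eaioike, eaiocifg, eaiog, eaiop
  Position 0: all 'e' => match
  Position 1: all 'a' => match
  Position 2: all 'i' => match
  Position 3: all 'o' => match
  Position 4: ('i', 'c', 'g', 'p') => mismatch, stop
LCP = "eaio" (length 4)

4


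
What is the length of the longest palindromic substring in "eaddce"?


Input: "eaddce"
Checking substrings for palindromes:
  [2:4] "dd" (len 2) => palindrome
Longest palindromic substring: "dd" with length 2

2


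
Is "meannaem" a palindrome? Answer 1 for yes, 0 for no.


Input: meannaem
Reversed: meannaem
  Compare pos 0 ('m') with pos 7 ('m'): match
  Compare pos 1 ('e') with pos 6 ('e'): match
  Compare pos 2 ('a') with pos 5 ('a'): match
  Compare pos 3 ('n') with pos 4 ('n'): match
Result: palindrome

1


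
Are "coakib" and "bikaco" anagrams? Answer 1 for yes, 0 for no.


Strings: "coakib", "bikaco"
Sorted first:  abciko
Sorted second: abciko
Sorted forms match => anagrams

1


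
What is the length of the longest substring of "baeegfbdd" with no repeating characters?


Input: "baeegfbdd"
Sliding window (track last position of each char):
  Position 0 ('b'): window [0,0] length 1 -- new best
  Position 1 ('a'): window [0,1] length 2 -- new best
  Position 2 ('e'): window [0,2] length 3 -- new best
  Position 3 ('e'): repeat (last at 2), move window start to 3
  Position 3 ('e'): window [3,3] length 1
  Position 4 ('g'): window [3,4] length 2
  Position 5 ('f'): window [3,5] length 3
  Position 6 ('b'): window [3,6] length 4 -- new best
  Position 7 ('d'): window [3,7] length 5 -- new best
  Position 8 ('d'): repeat (last at 7), move window start to 8
  Position 8 ('d'): window [8,8] length 1
Longest substring with no repeats: "egfbd" with length 5

5


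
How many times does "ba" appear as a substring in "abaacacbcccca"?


Searching for "ba" in "abaacacbcccca"
Scanning each position:
  Position 0: "ab" => no
  Position 1: "ba" => MATCH
  Position 2: "aa" => no
  Position 3: "ac" => no
  Position 4: "ca" => no
  Position 5: "ac" => no
  Position 6: "cb" => no
  Position 7: "bc" => no
  Position 8: "cc" => no
  Position 9: "cc" => no
  Position 10: "cc" => no
  Position 11: "ca" => no
Total occurrences: 1

1


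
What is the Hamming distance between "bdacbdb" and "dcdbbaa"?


Comparing "bdacbdb" and "dcdbbaa" position by position:
  Position 0: 'b' vs 'd' => differ
  Position 1: 'd' vs 'c' => differ
  Position 2: 'a' vs 'd' => differ
  Position 3: 'c' vs 'b' => differ
  Position 4: 'b' vs 'b' => same
  Position 5: 'd' vs 'a' => differ
  Position 6: 'b' vs 'a' => differ
Total differences (Hamming distance): 6

6


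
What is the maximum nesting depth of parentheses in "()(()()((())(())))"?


Input: "()(()()((())(())))"
Tracking depth:
  Position 0 '(': depth becomes 1
  Position 1 ')': depth becomes 0
  Position 2 '(': depth becomes 1
  Position 3 '(': depth becomes 2
  Position 4 ')': depth becomes 1
  Position 5 '(': depth becomes 2
  Position 6 ')': depth becomes 1
  Position 7 '(': depth becomes 2
  Position 8 '(': depth becomes 3
  Position 9 '(': depth becomes 4
  Position 10 ')': depth becomes 3
  Position 11 ')': depth becomes 2
  Position 12 '(': depth becomes 3
  Position 13 '(': depth becomes 4
  Position 14 ')': depth becomes 3
  Position 15 ')': depth becomes 2
  Position 16 ')': depth becomes 1
  Position 17 ')': depth becomes 0
Maximum depth reached: 4

4


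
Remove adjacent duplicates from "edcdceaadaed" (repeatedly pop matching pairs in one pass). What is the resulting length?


Input: edcdceaadaed
Stack-based adjacent duplicate removal:
  Read 'e': push. Stack: e
  Read 'd': push. Stack: ed
  Read 'c': push. Stack: edc
  Read 'd': push. Stack: edcd
  Read 'c': push. Stack: edcdc
  Read 'e': push. Stack: edcdce
  Read 'a': push. Stack: edcdcea
  Read 'a': matches stack top 'a' => pop. Stack: edcdce
  Read 'd': push. Stack: edcdced
  Read 'a': push. Stack: edcdceda
  Read 'e': push. Stack: edcdcedae
  Read 'd': push. Stack: edcdcedaed
Final stack: "edcdcedaed" (length 10)

10


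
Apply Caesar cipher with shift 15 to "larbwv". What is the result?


Caesar cipher: shift "larbwv" by 15
  'l' (pos 11) + 15 = pos 0 = 'a'
  'a' (pos 0) + 15 = pos 15 = 'p'
  'r' (pos 17) + 15 = pos 6 = 'g'
  'b' (pos 1) + 15 = pos 16 = 'q'
  'w' (pos 22) + 15 = pos 11 = 'l'
  'v' (pos 21) + 15 = pos 10 = 'k'
Result: apgqlk

apgqlk


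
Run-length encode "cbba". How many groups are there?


Input: cbba
Scanning for consecutive runs:
  Group 1: 'c' x 1 (positions 0-0)
  Group 2: 'b' x 2 (positions 1-2)
  Group 3: 'a' x 1 (positions 3-3)
Total groups: 3

3


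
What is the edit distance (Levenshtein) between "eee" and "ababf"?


Computing edit distance: "eee" -> "ababf"
DP table:
           a    b    a    b    f
      0    1    2    3    4    5
  e   1    1    2    3    4    5
  e   2    2    2    3    4    5
  e   3    3    3    3    4    5
Edit distance = dp[3][5] = 5

5


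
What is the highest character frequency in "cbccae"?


Input: cbccae
Character counts:
  'a': 1
  'b': 1
  'c': 3
  'e': 1
Maximum frequency: 3

3


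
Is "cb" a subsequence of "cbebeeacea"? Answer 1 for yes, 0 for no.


Check if "cb" is a subsequence of "cbebeeacea"
Greedy scan:
  Position 0 ('c'): matches sub[0] = 'c'
  Position 1 ('b'): matches sub[1] = 'b'
  Position 2 ('e'): no match needed
  Position 3 ('b'): no match needed
  Position 4 ('e'): no match needed
  Position 5 ('e'): no match needed
  Position 6 ('a'): no match needed
  Position 7 ('c'): no match needed
  Position 8 ('e'): no match needed
  Position 9 ('a'): no match needed
All 2 characters matched => is a subsequence

1


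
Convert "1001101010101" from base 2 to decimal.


Input: "1001101010101" in base 2
Positional expansion:
  Digit '1' (value 1) x 2^12 = 4096
  Digit '0' (value 0) x 2^11 = 0
  Digit '0' (value 0) x 2^10 = 0
  Digit '1' (value 1) x 2^9 = 512
  Digit '1' (value 1) x 2^8 = 256
  Digit '0' (value 0) x 2^7 = 0
  Digit '1' (value 1) x 2^6 = 64
  Digit '0' (value 0) x 2^5 = 0
  Digit '1' (value 1) x 2^4 = 16
  Digit '0' (value 0) x 2^3 = 0
  Digit '1' (value 1) x 2^2 = 4
  Digit '0' (value 0) x 2^1 = 0
  Digit '1' (value 1) x 2^0 = 1
Sum = 4949

4949


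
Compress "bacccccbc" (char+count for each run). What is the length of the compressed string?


Input: bacccccbc
Runs:
  'b' x 1 => "b1"
  'a' x 1 => "a1"
  'c' x 5 => "c5"
  'b' x 1 => "b1"
  'c' x 1 => "c1"
Compressed: "b1a1c5b1c1"
Compressed length: 10

10


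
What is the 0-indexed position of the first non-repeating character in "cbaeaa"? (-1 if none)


Input: cbaeaa
Character frequencies:
  'a': 3
  'b': 1
  'c': 1
  'e': 1
Scanning left to right for freq == 1:
  Position 0 ('c'): unique! => answer = 0

0


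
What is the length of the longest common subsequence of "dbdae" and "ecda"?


LCS of "dbdae" and "ecda"
DP table:
           e    c    d    a
      0    0    0    0    0
  d   0    0    0    1    1
  b   0    0    0    1    1
  d   0    0    0    1    1
  a   0    0    0    1    2
  e   0    1    1    1    2
LCS length = dp[5][4] = 2

2


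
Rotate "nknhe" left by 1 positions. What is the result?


Input: "nknhe", rotate left by 1
First 1 characters: "n"
Remaining characters: "knhe"
Concatenate remaining + first: "knhe" + "n" = "knhen"

knhen


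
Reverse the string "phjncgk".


Input: phjncgk
Reading characters right to left:
  Position 6: 'k'
  Position 5: 'g'
  Position 4: 'c'
  Position 3: 'n'
  Position 2: 'j'
  Position 1: 'h'
  Position 0: 'p'
Reversed: kgcnjhp

kgcnjhp


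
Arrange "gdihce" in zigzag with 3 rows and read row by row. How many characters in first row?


Zigzag "gdihce" into 3 rows:
Placing characters:
  'g' => row 0
  'd' => row 1
  'i' => row 2
  'h' => row 1
  'c' => row 0
  'e' => row 1
Rows:
  Row 0: "gc"
  Row 1: "dhe"
  Row 2: "i"
First row length: 2

2


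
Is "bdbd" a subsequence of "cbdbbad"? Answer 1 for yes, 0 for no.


Check if "bdbd" is a subsequence of "cbdbbad"
Greedy scan:
  Position 0 ('c'): no match needed
  Position 1 ('b'): matches sub[0] = 'b'
  Position 2 ('d'): matches sub[1] = 'd'
  Position 3 ('b'): matches sub[2] = 'b'
  Position 4 ('b'): no match needed
  Position 5 ('a'): no match needed
  Position 6 ('d'): matches sub[3] = 'd'
All 4 characters matched => is a subsequence

1


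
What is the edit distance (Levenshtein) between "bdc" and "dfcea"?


Computing edit distance: "bdc" -> "dfcea"
DP table:
           d    f    c    e    a
      0    1    2    3    4    5
  b   1    1    2    3    4    5
  d   2    1    2    3    4    5
  c   3    2    2    2    3    4
Edit distance = dp[3][5] = 4

4


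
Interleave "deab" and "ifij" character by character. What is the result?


Interleaving "deab" and "ifij":
  Position 0: 'd' from first, 'i' from second => "di"
  Position 1: 'e' from first, 'f' from second => "ef"
  Position 2: 'a' from first, 'i' from second => "ai"
  Position 3: 'b' from first, 'j' from second => "bj"
Result: diefaibj

diefaibj


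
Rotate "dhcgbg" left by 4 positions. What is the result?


Input: "dhcgbg", rotate left by 4
First 4 characters: "dhcg"
Remaining characters: "bg"
Concatenate remaining + first: "bg" + "dhcg" = "bgdhcg"

bgdhcg


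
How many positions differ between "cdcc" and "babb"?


Comparing "cdcc" and "babb" position by position:
  Position 0: 'c' vs 'b' => DIFFER
  Position 1: 'd' vs 'a' => DIFFER
  Position 2: 'c' vs 'b' => DIFFER
  Position 3: 'c' vs 'b' => DIFFER
Positions that differ: 4

4


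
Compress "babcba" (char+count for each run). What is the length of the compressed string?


Input: babcba
Runs:
  'b' x 1 => "b1"
  'a' x 1 => "a1"
  'b' x 1 => "b1"
  'c' x 1 => "c1"
  'b' x 1 => "b1"
  'a' x 1 => "a1"
Compressed: "b1a1b1c1b1a1"
Compressed length: 12

12


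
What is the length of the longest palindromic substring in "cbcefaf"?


Input: "cbcefaf"
Checking substrings for palindromes:
  [0:3] "cbc" (len 3) => palindrome
  [4:7] "faf" (len 3) => palindrome
Longest palindromic substring: "cbc" with length 3

3


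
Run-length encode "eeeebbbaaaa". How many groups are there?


Input: eeeebbbaaaa
Scanning for consecutive runs:
  Group 1: 'e' x 4 (positions 0-3)
  Group 2: 'b' x 3 (positions 4-6)
  Group 3: 'a' x 4 (positions 7-10)
Total groups: 3

3


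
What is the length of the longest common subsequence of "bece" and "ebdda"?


LCS of "bece" and "ebdda"
DP table:
           e    b    d    d    a
      0    0    0    0    0    0
  b   0    0    1    1    1    1
  e   0    1    1    1    1    1
  c   0    1    1    1    1    1
  e   0    1    1    1    1    1
LCS length = dp[4][5] = 1

1


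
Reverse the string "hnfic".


Input: hnfic
Reading characters right to left:
  Position 4: 'c'
  Position 3: 'i'
  Position 2: 'f'
  Position 1: 'n'
  Position 0: 'h'
Reversed: cifnh

cifnh


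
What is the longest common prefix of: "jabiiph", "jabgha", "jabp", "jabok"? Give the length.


Words: jabiiph, jabgha, jabp, jabok
  Position 0: all 'j' => match
  Position 1: all 'a' => match
  Position 2: all 'b' => match
  Position 3: ('i', 'g', 'p', 'o') => mismatch, stop
LCP = "jab" (length 3)

3


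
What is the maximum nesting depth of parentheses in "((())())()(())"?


Input: "((())())()(())"
Tracking depth:
  Position 0 '(': depth becomes 1
  Position 1 '(': depth becomes 2
  Position 2 '(': depth becomes 3
  Position 3 ')': depth becomes 2
  Position 4 ')': depth becomes 1
  Position 5 '(': depth becomes 2
  Position 6 ')': depth becomes 1
  Position 7 ')': depth becomes 0
  Position 8 '(': depth becomes 1
  Position 9 ')': depth becomes 0
  Position 10 '(': depth becomes 1
  Position 11 '(': depth becomes 2
  Position 12 ')': depth becomes 1
  Position 13 ')': depth becomes 0
Maximum depth reached: 3

3


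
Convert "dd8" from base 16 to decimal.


Input: "dd8" in base 16
Positional expansion:
  Digit 'd' (value 13) x 16^2 = 3328
  Digit 'd' (value 13) x 16^1 = 208
  Digit '8' (value 8) x 16^0 = 8
Sum = 3544

3544


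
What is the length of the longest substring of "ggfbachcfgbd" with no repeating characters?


Input: "ggfbachcfgbd"
Sliding window (track last position of each char):
  Position 0 ('g'): window [0,0] length 1 -- new best
  Position 1 ('g'): repeat (last at 0), move window start to 1
  Position 1 ('g'): window [1,1] length 1
  Position 2 ('f'): window [1,2] length 2 -- new best
  Position 3 ('b'): window [1,3] length 3 -- new best
  Position 4 ('a'): window [1,4] length 4 -- new best
  Position 5 ('c'): window [1,5] length 5 -- new best
  Position 6 ('h'): window [1,6] length 6 -- new best
  Position 7 ('c'): repeat (last at 5), move window start to 6
  Position 7 ('c'): window [6,7] length 2
  Position 8 ('f'): window [6,8] length 3
  Position 9 ('g'): window [6,9] length 4
  Position 10 ('b'): window [6,10] length 5
  Position 11 ('d'): window [6,11] length 6
Longest substring with no repeats: "gfbach" with length 6

6


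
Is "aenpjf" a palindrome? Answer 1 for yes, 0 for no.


Input: aenpjf
Reversed: fjpnea
  Compare pos 0 ('a') with pos 5 ('f'): MISMATCH
  Compare pos 1 ('e') with pos 4 ('j'): MISMATCH
  Compare pos 2 ('n') with pos 3 ('p'): MISMATCH
Result: not a palindrome

0


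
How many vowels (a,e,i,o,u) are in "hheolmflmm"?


Input: hheolmflmm
Checking each character:
  'h' at position 0: consonant
  'h' at position 1: consonant
  'e' at position 2: vowel (running total: 1)
  'o' at position 3: vowel (running total: 2)
  'l' at position 4: consonant
  'm' at position 5: consonant
  'f' at position 6: consonant
  'l' at position 7: consonant
  'm' at position 8: consonant
  'm' at position 9: consonant
Total vowels: 2

2


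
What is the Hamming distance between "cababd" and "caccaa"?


Comparing "cababd" and "caccaa" position by position:
  Position 0: 'c' vs 'c' => same
  Position 1: 'a' vs 'a' => same
  Position 2: 'b' vs 'c' => differ
  Position 3: 'a' vs 'c' => differ
  Position 4: 'b' vs 'a' => differ
  Position 5: 'd' vs 'a' => differ
Total differences (Hamming distance): 4

4


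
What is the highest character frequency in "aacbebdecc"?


Input: aacbebdecc
Character counts:
  'a': 2
  'b': 2
  'c': 3
  'd': 1
  'e': 2
Maximum frequency: 3

3


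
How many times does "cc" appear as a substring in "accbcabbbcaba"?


Searching for "cc" in "accbcabbbcaba"
Scanning each position:
  Position 0: "ac" => no
  Position 1: "cc" => MATCH
  Position 2: "cb" => no
  Position 3: "bc" => no
  Position 4: "ca" => no
  Position 5: "ab" => no
  Position 6: "bb" => no
  Position 7: "bb" => no
  Position 8: "bc" => no
  Position 9: "ca" => no
  Position 10: "ab" => no
  Position 11: "ba" => no
Total occurrences: 1

1


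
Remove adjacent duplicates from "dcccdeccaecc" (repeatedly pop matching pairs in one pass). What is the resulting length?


Input: dcccdeccaecc
Stack-based adjacent duplicate removal:
  Read 'd': push. Stack: d
  Read 'c': push. Stack: dc
  Read 'c': matches stack top 'c' => pop. Stack: d
  Read 'c': push. Stack: dc
  Read 'd': push. Stack: dcd
  Read 'e': push. Stack: dcde
  Read 'c': push. Stack: dcdec
  Read 'c': matches stack top 'c' => pop. Stack: dcde
  Read 'a': push. Stack: dcdea
  Read 'e': push. Stack: dcdeae
  Read 'c': push. Stack: dcdeaec
  Read 'c': matches stack top 'c' => pop. Stack: dcdeae
Final stack: "dcdeae" (length 6)

6


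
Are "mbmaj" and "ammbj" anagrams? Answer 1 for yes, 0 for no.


Strings: "mbmaj", "ammbj"
Sorted first:  abjmm
Sorted second: abjmm
Sorted forms match => anagrams

1


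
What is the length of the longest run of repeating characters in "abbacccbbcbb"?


Input: "abbacccbbcbb"
Scanning for longest run:
  Position 1 ('b'): new char, reset run to 1
  Position 2 ('b'): continues run of 'b', length=2
  Position 3 ('a'): new char, reset run to 1
  Position 4 ('c'): new char, reset run to 1
  Position 5 ('c'): continues run of 'c', length=2
  Position 6 ('c'): continues run of 'c', length=3
  Position 7 ('b'): new char, reset run to 1
  Position 8 ('b'): continues run of 'b', length=2
  Position 9 ('c'): new char, reset run to 1
  Position 10 ('b'): new char, reset run to 1
  Position 11 ('b'): continues run of 'b', length=2
Longest run: 'c' with length 3

3


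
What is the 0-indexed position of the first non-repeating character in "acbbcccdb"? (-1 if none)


Input: acbbcccdb
Character frequencies:
  'a': 1
  'b': 3
  'c': 4
  'd': 1
Scanning left to right for freq == 1:
  Position 0 ('a'): unique! => answer = 0

0


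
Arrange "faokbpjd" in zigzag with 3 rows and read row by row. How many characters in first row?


Zigzag "faokbpjd" into 3 rows:
Placing characters:
  'f' => row 0
  'a' => row 1
  'o' => row 2
  'k' => row 1
  'b' => row 0
  'p' => row 1
  'j' => row 2
  'd' => row 1
Rows:
  Row 0: "fb"
  Row 1: "akpd"
  Row 2: "oj"
First row length: 2

2


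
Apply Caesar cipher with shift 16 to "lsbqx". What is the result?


Caesar cipher: shift "lsbqx" by 16
  'l' (pos 11) + 16 = pos 1 = 'b'
  's' (pos 18) + 16 = pos 8 = 'i'
  'b' (pos 1) + 16 = pos 17 = 'r'
  'q' (pos 16) + 16 = pos 6 = 'g'
  'x' (pos 23) + 16 = pos 13 = 'n'
Result: birgn

birgn


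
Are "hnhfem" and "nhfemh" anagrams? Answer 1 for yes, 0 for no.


Strings: "hnhfem", "nhfemh"
Sorted first:  efhhmn
Sorted second: efhhmn
Sorted forms match => anagrams

1


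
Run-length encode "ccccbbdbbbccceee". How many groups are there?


Input: ccccbbdbbbccceee
Scanning for consecutive runs:
  Group 1: 'c' x 4 (positions 0-3)
  Group 2: 'b' x 2 (positions 4-5)
  Group 3: 'd' x 1 (positions 6-6)
  Group 4: 'b' x 3 (positions 7-9)
  Group 5: 'c' x 3 (positions 10-12)
  Group 6: 'e' x 3 (positions 13-15)
Total groups: 6

6


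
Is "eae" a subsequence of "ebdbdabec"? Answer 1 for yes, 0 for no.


Check if "eae" is a subsequence of "ebdbdabec"
Greedy scan:
  Position 0 ('e'): matches sub[0] = 'e'
  Position 1 ('b'): no match needed
  Position 2 ('d'): no match needed
  Position 3 ('b'): no match needed
  Position 4 ('d'): no match needed
  Position 5 ('a'): matches sub[1] = 'a'
  Position 6 ('b'): no match needed
  Position 7 ('e'): matches sub[2] = 'e'
  Position 8 ('c'): no match needed
All 3 characters matched => is a subsequence

1


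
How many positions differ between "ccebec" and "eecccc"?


Comparing "ccebec" and "eecccc" position by position:
  Position 0: 'c' vs 'e' => DIFFER
  Position 1: 'c' vs 'e' => DIFFER
  Position 2: 'e' vs 'c' => DIFFER
  Position 3: 'b' vs 'c' => DIFFER
  Position 4: 'e' vs 'c' => DIFFER
  Position 5: 'c' vs 'c' => same
Positions that differ: 5

5


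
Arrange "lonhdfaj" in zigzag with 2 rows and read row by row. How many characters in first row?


Zigzag "lonhdfaj" into 2 rows:
Placing characters:
  'l' => row 0
  'o' => row 1
  'n' => row 0
  'h' => row 1
  'd' => row 0
  'f' => row 1
  'a' => row 0
  'j' => row 1
Rows:
  Row 0: "lnda"
  Row 1: "ohfj"
First row length: 4

4


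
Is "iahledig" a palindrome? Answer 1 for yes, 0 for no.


Input: iahledig
Reversed: gidelhai
  Compare pos 0 ('i') with pos 7 ('g'): MISMATCH
  Compare pos 1 ('a') with pos 6 ('i'): MISMATCH
  Compare pos 2 ('h') with pos 5 ('d'): MISMATCH
  Compare pos 3 ('l') with pos 4 ('e'): MISMATCH
Result: not a palindrome

0
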